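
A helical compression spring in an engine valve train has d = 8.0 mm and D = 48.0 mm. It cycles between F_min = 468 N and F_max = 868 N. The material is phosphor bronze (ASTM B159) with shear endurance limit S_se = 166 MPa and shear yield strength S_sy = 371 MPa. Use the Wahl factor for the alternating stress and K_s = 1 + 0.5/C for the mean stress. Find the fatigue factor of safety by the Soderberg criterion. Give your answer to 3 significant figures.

C = D/d = 48.0/8.0 = 6.0000; K_W = (4C−1)/(4C−4)+0.615/C = 1.2525; K_s = 1+0.5/C = 1.0833
F_a = (F_max−F_min)/2 = 200 N; F_m = (F_max+F_min)/2 = 668 N
τ_a = K_W·8F_aD/(πd³) = 1.2525 × 47.746 = 59.802 MPa
τ_m = K_s·8F_mD/(πd³) = 1.0833 × 159.47 = 172.76 MPa
Soderberg: 1/n_f = τ_a/S_se + τ_m/S_sy = 59.802/166 + 172.76/371 = 0.36026 + 0.46567 = 0.82592
n_f = 1/0.82592 = 1.211

1.21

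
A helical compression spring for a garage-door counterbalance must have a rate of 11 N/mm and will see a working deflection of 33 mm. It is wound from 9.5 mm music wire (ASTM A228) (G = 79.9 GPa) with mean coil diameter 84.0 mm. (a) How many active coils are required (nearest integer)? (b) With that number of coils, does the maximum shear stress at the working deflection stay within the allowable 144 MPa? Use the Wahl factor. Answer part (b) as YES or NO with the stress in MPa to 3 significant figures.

N_a = Gd⁴/(8D³k) = (79.9×10³)(9.5⁴)/(8·84.0³·11) = 12.48 → N_a = 12
Actual rate k = Gd⁴/(8D³·12) = 11.438 N/mm
Working load F = kδ = 11.438·33 = 377.44 N
C = 84.0/9.5 = 8.8421; K_W = (4C−1)/(4C−4)+0.615/C = 1.1652
τ_max = K_W·8FD/(πd³) = 1.1652·94.166 = 109.72 MPa
τ_max ≤ 144 MPa → acceptable

(a) 12 coils; (b) YES, τ_max = 110 MPa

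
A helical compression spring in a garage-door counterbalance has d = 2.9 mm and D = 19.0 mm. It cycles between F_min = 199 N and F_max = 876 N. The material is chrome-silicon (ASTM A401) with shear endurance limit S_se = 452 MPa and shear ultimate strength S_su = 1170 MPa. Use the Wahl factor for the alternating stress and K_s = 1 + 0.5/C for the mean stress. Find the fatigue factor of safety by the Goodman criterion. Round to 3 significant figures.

0.356

C = D/d = 19.0/2.9 = 6.5517; K_W = (4C−1)/(4C−4)+0.615/C = 1.2290; K_s = 1+0.5/C = 1.0763
F_a = (F_max−F_min)/2 = 338.5 N; F_m = (F_max+F_min)/2 = 537.5 N
τ_a = K_W·8F_aD/(πd³) = 1.2290 × 671.52 = 825.27 MPa
τ_m = K_s·8F_mD/(πd³) = 1.0763 × 1066.3 = 1147.7 MPa
Goodman: 1/n_f = τ_a/S_se + τ_m/S_su = 825.27/452 + 1147.7/1170 = 1.82582 + 0.98092 = 2.8067
n_f = 1/2.8067 = 0.3563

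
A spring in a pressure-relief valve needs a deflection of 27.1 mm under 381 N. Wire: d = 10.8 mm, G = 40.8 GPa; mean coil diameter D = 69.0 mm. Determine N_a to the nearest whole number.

15

Required rate k = F/δ = 381/27.1 = 14.059 N/mm
N_a = Gd⁴/(8D³k) = (40.8×10³ × 10.8⁴)/(8 × 69.0³ × 14.059)
    = 5.55079e+08 / 3.69482e+07 = 15.02 → 15 coils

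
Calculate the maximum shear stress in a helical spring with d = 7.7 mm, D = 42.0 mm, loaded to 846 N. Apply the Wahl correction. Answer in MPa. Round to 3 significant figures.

254 MPa

Spring index C = D/d = 42.0/7.7 = 5.4545
K_W = (4C−1)/(4C−4) + 0.615/C = 20.818/17.818 + 0.1128 = 1.2811
τ₀ = 8FD/(πd³) = 8·846·42.0/(π·7.7³) = 284256/1434.2 = 198.19 MPa
τ_max = K·τ₀ = 1.2811 × 198.19 = 253.91 MPa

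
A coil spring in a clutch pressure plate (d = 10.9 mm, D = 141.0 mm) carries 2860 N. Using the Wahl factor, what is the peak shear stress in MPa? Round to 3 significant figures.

Spring index C = D/d = 141.0/10.9 = 12.9358
K_W = (4C−1)/(4C−4) + 0.615/C = 50.743/47.743 + 0.0475 = 1.1104
τ₀ = 8FD/(πd³) = 8·2860·141.0/(π·10.9³) = 3.22608e+06/4068.5 = 792.95 MPa
τ_max = K·τ₀ = 1.1104 × 792.95 = 880.47 MPa

880 MPa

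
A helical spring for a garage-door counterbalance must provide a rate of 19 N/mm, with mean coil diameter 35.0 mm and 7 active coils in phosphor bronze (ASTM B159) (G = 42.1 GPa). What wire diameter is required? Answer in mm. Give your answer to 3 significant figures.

5.74 mm

d = (8D³N_a·k / G)^(1/4) = (8·35.0³·7·19 / (42.1×10³))^0.25
  = (1083.6)^0.25 = 5.7374 mm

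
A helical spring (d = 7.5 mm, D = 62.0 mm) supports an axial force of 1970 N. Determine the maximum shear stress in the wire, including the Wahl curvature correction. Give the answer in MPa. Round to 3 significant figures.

Spring index C = D/d = 62.0/7.5 = 8.2667
K_W = (4C−1)/(4C−4) + 0.615/C = 32.067/29.067 + 0.0744 = 1.1776
τ₀ = 8FD/(πd³) = 8·1970·62.0/(π·7.5³) = 977120/1325.4 = 737.25 MPa
τ_max = K·τ₀ = 1.1776 × 737.25 = 868.19 MPa

868 MPa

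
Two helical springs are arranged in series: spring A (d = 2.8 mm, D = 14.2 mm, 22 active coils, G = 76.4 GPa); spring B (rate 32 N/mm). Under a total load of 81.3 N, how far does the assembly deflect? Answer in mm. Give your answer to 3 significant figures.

11.3 mm

k_A = Gd⁴/(8D³N_a) = (76.4×10³)(2.8⁴)/(8·14.2³·22) = 9.3185 N/mm
Series: 1/k_eq = 1/9.3185 + 1/32 = 0.13856; k_eq = 7.2169 N/mm
δ = F/k_eq = 81.3/7.2169 = 11.265 mm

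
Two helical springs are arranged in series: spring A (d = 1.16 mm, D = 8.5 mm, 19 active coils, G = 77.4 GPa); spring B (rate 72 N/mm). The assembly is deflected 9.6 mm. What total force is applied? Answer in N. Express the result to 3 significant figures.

k_A = Gd⁴/(8D³N_a) = (77.4×10³)(1.16⁴)/(8·8.5³·19) = 1.5013 N/mm
Series: 1/k_eq = 1/1.5013 + 1/72 = 0.67997; k_eq = 1.4707 N/mm
F = k_eq·δ = 1.4707·9.6 = 14.118 N

14.1 N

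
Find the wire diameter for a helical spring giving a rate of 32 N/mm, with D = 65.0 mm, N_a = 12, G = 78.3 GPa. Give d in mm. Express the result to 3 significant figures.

10.2 mm

d = (8D³N_a·k / G)^(1/4) = (8·65.0³·12·32 / (78.3×10³))^0.25
  = (10775)^0.25 = 10.1883 mm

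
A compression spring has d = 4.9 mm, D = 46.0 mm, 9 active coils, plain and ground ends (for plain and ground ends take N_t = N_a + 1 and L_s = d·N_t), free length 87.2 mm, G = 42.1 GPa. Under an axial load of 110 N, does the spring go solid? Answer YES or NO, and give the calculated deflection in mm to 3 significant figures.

NO, δ = 31.8 mm

k = Gd⁴/(8D³N_a) = (42.1×10³)(4.9⁴)/(8·46.0³·9) = 3.4631 N/mm
N_t = 10; L_s = 4.9·10 = 49 mm; δ_solid = L₀ − L_s = 87.2 − 49 = 38.2 mm
δ = F/k = 110/3.4631 = 31.764 mm
δ < δ_solid → spring does not go solid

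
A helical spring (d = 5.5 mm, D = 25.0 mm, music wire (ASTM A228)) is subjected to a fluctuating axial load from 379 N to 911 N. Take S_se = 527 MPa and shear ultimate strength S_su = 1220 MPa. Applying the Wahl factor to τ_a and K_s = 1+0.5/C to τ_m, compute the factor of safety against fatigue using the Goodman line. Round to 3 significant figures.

2.06

C = D/d = 25.0/5.5 = 4.5455; K_W = (4C−1)/(4C−4)+0.615/C = 1.3468; K_s = 1+0.5/C = 1.1100
F_a = (F_max−F_min)/2 = 266 N; F_m = (F_max+F_min)/2 = 645 N
τ_a = K_W·8F_aD/(πd³) = 1.3468 × 101.78 = 137.08 MPa
τ_m = K_s·8F_mD/(πd³) = 1.1100 × 246.8 = 273.95 MPa
Goodman: 1/n_f = τ_a/S_se + τ_m/S_su = 137.08/527 + 273.95/1220 = 0.26012 + 0.22455 = 0.48467
n_f = 1/0.48467 = 2.063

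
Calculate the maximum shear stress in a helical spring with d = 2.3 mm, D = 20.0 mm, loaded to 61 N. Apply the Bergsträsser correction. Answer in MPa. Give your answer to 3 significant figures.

296 MPa

Spring index C = D/d = 20.0/2.3 = 8.6957
K_B = (4C+2)/(4C−3) = 36.783/31.783 = 1.1573
τ₀ = 8FD/(πd³) = 8·61·20.0/(π·2.3³) = 9760/38.224 = 255.34 MPa
τ_max = K·τ₀ = 1.1573 × 255.34 = 295.51 MPa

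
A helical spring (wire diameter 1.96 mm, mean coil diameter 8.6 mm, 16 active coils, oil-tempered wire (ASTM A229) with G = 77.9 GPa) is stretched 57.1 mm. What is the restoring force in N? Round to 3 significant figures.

806 N

k = Gd⁴/(8D³N_a) = (77.9×10³)(1.96⁴)/(8·8.6³·16) = 14.121 N/mm
F = k·δ = 14.121 × 57.1 = 806.29 N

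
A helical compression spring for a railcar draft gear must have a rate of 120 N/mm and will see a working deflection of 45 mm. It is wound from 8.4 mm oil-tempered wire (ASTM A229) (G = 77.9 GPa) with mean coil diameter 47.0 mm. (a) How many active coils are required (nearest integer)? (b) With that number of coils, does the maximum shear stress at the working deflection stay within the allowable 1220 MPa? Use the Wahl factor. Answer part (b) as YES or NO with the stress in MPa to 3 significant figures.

N_a = Gd⁴/(8D³k) = (77.9×10³)(8.4⁴)/(8·47.0³·120) = 3.891 → N_a = 4
Actual rate k = Gd⁴/(8D³·4) = 116.74 N/mm
Working load F = kδ = 116.74·45 = 5253.2 N
C = 47.0/8.4 = 5.5952; K_W = (4C−1)/(4C−4)+0.615/C = 1.2731
τ_max = K_W·8FD/(πd³) = 1.2731·1060.8 = 1350.5 MPa
τ_max > 1220 MPa → exceeds allowable

(a) 4 coils; (b) NO, τ_max = 1350 MPa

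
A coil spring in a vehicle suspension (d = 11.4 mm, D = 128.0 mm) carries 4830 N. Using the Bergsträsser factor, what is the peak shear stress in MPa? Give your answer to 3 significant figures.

1190 MPa

Spring index C = D/d = 128.0/11.4 = 11.2281
K_B = (4C+2)/(4C−3) = 46.912/41.912 = 1.1193
τ₀ = 8FD/(πd³) = 8·4830·128.0/(π·11.4³) = 4.94592e+06/4654.4 = 1062.6 MPa
τ_max = K·τ₀ = 1.1193 × 1062.6 = 1189.4 MPa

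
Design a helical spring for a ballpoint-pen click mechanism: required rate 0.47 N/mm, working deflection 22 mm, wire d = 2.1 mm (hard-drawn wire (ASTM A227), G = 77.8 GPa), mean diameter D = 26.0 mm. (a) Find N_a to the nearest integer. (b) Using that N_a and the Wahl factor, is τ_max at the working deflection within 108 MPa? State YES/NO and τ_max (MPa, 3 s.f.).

N_a = Gd⁴/(8D³k) = (77.8×10³)(2.1⁴)/(8·26.0³·0.47) = 22.9 → N_a = 23
Actual rate k = Gd⁴/(8D³·23) = 0.46786 N/mm
Working load F = kδ = 0.46786·22 = 10.293 N
C = 26.0/2.1 = 12.3810; K_W = (4C−1)/(4C−4)+0.615/C = 1.1156
τ_max = K_W·8FD/(πd³) = 1.1156·73.586 = 82.091 MPa
τ_max ≤ 108 MPa → acceptable

(a) 23 coils; (b) YES, τ_max = 82.1 MPa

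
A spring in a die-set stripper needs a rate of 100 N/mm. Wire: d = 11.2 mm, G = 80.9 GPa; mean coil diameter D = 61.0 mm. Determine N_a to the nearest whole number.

N_a = Gd⁴/(8D³k) = (80.9×10³ × 11.2⁴)/(8 × 61.0³ × 100)
    = 1.27298e+09 / 1.81585e+08 = 7.01 → 7 coils

7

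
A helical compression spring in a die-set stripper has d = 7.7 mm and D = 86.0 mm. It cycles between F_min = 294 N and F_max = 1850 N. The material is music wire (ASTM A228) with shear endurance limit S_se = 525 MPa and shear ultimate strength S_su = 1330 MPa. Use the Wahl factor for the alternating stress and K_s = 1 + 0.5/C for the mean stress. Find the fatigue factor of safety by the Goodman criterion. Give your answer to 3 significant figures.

C = D/d = 86.0/7.7 = 11.1688; K_W = (4C−1)/(4C−4)+0.615/C = 1.1288; K_s = 1+0.5/C = 1.0448
F_a = (F_max−F_min)/2 = 778 N; F_m = (F_max+F_min)/2 = 1072 N
τ_a = K_W·8F_aD/(πd³) = 1.1288 × 373.2 = 421.28 MPa
τ_m = K_s·8F_mD/(πd³) = 1.0448 × 514.23 = 537.26 MPa
Goodman: 1/n_f = τ_a/S_se + τ_m/S_su = 421.28/525 + 537.26/1330 = 0.80244 + 0.40395 = 1.2064
n_f = 1/1.2064 = 0.8289

0.829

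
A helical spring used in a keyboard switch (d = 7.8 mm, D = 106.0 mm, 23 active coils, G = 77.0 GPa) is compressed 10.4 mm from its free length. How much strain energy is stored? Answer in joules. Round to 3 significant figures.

0.0703 J

k = Gd⁴/(8D³N_a) = (77.0×10³)(7.8⁴)/(8·106.0³·23) = 1.3006 N/mm
U = ½kδ² = 0.5 × 1.3006 × 10.4² = 70.335 N·mm = 0.070335 J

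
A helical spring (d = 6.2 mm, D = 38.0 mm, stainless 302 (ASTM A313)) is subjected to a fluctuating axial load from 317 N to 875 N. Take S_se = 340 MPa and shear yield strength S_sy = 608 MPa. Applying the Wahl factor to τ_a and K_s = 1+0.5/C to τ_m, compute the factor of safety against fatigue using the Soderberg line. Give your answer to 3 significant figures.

1.18

C = D/d = 38.0/6.2 = 6.1290; K_W = (4C−1)/(4C−4)+0.615/C = 1.2466; K_s = 1+0.5/C = 1.0816
F_a = (F_max−F_min)/2 = 279 N; F_m = (F_max+F_min)/2 = 596 N
τ_a = K_W·8F_aD/(πd³) = 1.2466 × 113.28 = 141.21 MPa
τ_m = K_s·8F_mD/(πd³) = 1.0816 × 241.99 = 261.73 MPa
Soderberg: 1/n_f = τ_a/S_se + τ_m/S_sy = 141.21/340 + 261.73/608 = 0.41533 + 0.43048 = 0.8458
n_f = 1/0.8458 = 1.182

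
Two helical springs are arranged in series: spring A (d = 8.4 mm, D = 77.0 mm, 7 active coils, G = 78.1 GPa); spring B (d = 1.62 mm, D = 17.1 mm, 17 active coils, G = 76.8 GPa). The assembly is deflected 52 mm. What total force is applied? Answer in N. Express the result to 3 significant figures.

38.5 N

k_A = Gd⁴/(8D³N_a) = (78.1×10³)(8.4⁴)/(8·77.0³·7) = 15.209 N/mm
k_B = Gd⁴/(8D³N_a) = (76.8×10³)(1.62⁴)/(8·17.1³·17) = 0.77785 N/mm
Series: 1/k_eq = 1/15.209 + 1/0.77785 = 1.3513; k_eq = 0.74 N/mm
F = k_eq·δ = 0.74·52 = 38.48 N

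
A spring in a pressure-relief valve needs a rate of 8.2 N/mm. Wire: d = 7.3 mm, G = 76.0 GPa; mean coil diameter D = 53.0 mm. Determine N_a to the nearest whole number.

22

N_a = Gd⁴/(8D³k) = (76.0×10³ × 7.3⁴)/(8 × 53.0³ × 8.2)
    = 2.15827e+08 / 9.76633e+06 = 22.1 → 22 coils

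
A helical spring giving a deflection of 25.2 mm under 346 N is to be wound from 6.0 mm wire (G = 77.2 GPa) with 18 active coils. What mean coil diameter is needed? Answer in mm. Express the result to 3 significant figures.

37.0 mm

Required rate k = F/δ = 346/25.2 = 13.73 N/mm
D = (Gd⁴/(8N_a·k))^(1/3) = (77.2×10³·6.0⁴/(8·18·13.73))^(1/3)
  = (50603.9)^(1/3) = 36.9880 mm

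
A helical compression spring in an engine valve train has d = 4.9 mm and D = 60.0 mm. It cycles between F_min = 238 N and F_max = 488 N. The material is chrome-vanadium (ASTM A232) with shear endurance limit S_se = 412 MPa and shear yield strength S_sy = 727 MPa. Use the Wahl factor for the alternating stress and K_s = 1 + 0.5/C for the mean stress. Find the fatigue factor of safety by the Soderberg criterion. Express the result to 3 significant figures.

0.897

C = D/d = 60.0/4.9 = 12.2449; K_W = (4C−1)/(4C−4)+0.615/C = 1.1169; K_s = 1+0.5/C = 1.0408
F_a = (F_max−F_min)/2 = 125 N; F_m = (F_max+F_min)/2 = 363 N
τ_a = K_W·8F_aD/(πd³) = 1.1169 × 162.34 = 181.32 MPa
τ_m = K_s·8F_mD/(πd³) = 1.0408 × 471.42 = 490.67 MPa
Soderberg: 1/n_f = τ_a/S_se + τ_m/S_sy = 181.32/412 + 490.67/727 = 0.44009 + 0.67493 = 1.115
n_f = 1/1.115 = 0.8968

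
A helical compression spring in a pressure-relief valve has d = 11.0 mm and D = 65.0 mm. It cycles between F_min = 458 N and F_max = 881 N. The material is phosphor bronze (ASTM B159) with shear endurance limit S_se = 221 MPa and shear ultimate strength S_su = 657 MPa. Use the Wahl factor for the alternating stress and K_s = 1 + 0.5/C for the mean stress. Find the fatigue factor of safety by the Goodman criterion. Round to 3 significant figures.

C = D/d = 65.0/11.0 = 5.9091; K_W = (4C−1)/(4C−4)+0.615/C = 1.2569; K_s = 1+0.5/C = 1.0846
F_a = (F_max−F_min)/2 = 211.5 N; F_m = (F_max+F_min)/2 = 669.5 N
τ_a = K_W·8F_aD/(πd³) = 1.2569 × 26.302 = 33.058 MPa
τ_m = K_s·8F_mD/(πd³) = 1.0846 × 83.258 = 90.303 MPa
Goodman: 1/n_f = τ_a/S_se + τ_m/S_su = 33.058/221 + 90.303/657 = 0.14958 + 0.13745 = 0.28703
n_f = 1/0.28703 = 3.484

3.48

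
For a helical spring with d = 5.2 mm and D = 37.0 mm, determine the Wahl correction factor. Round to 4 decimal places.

C = D/d = 37.0/5.2 = 7.1154
K_W = (4C−1)/(4C−4) + 0.615/C = 27.462/24.462 + 0.0864 = 1.2091

1.2091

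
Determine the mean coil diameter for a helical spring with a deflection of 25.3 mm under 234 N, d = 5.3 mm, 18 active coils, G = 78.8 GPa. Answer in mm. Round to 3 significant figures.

Required rate k = F/δ = 234/25.3 = 9.249 N/mm
D = (Gd⁴/(8N_a·k))^(1/3) = (78.8×10³·5.3⁴/(8·18·9.249))^(1/3)
  = (46684.4)^(1/3) = 36.0073 mm

36.0 mm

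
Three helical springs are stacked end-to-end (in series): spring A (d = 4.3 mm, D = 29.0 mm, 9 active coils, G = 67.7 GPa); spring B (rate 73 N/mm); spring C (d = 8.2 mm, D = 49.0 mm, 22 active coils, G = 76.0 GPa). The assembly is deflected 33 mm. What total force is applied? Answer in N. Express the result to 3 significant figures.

220 N

k_A = Gd⁴/(8D³N_a) = (67.7×10³)(4.3⁴)/(8·29.0³·9) = 13.181 N/mm
k_C = Gd⁴/(8D³N_a) = (76.0×10³)(8.2⁴)/(8·49.0³·22) = 16.595 N/mm
Series: 1/k_eq = 1/13.181 + 1/73 + 1/16.595 = 0.14983; k_eq = 6.6743 N/mm
F = k_eq·δ = 6.6743·33 = 220.25 N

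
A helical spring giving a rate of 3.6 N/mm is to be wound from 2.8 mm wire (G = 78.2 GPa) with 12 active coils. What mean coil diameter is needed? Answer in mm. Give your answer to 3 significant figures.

24.0 mm

D = (Gd⁴/(8N_a·k))^(1/3) = (78.2×10³·2.8⁴/(8·12·3.6))^(1/3)
  = (13908)^(1/3) = 24.0485 mm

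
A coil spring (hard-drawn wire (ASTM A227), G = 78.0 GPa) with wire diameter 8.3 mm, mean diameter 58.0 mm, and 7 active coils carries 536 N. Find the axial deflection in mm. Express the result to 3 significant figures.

k = Gd⁴/(8D³N_a) = (78.0×10³)(8.3⁴)/(8·58.0³·7) = 33.879 N/mm
δ = F/k = 536 / 33.879 = 15.821 mm

15.8 mm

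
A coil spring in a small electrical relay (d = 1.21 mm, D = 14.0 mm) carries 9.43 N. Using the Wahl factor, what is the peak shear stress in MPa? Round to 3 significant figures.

Spring index C = D/d = 14.0/1.21 = 11.5702
K_W = (4C−1)/(4C−4) + 0.615/C = 45.281/42.281 + 0.0532 = 1.1241
τ₀ = 8FD/(πd³) = 8·9.43·14.0/(π·1.21³) = 1056.16/5.5655 = 189.77 MPa
τ_max = K·τ₀ = 1.1241 × 189.77 = 213.32 MPa

213 MPa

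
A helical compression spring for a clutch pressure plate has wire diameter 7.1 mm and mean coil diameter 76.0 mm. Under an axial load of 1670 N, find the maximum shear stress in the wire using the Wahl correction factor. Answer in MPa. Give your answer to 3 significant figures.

1020 MPa

Spring index C = D/d = 76.0/7.1 = 10.7042
K_W = (4C−1)/(4C−4) + 0.615/C = 41.817/38.817 + 0.0575 = 1.1347
τ₀ = 8FD/(πd³) = 8·1670·76.0/(π·7.1³) = 1.01536e+06/1124.4 = 903.02 MPa
τ_max = K·τ₀ = 1.1347 × 903.02 = 1024.7 MPa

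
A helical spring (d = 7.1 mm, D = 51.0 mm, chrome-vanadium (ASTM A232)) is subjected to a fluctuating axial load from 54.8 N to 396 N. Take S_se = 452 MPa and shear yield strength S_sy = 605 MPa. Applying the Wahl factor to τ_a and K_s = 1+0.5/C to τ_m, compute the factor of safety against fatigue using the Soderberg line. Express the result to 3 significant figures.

C = D/d = 51.0/7.1 = 7.1831; K_W = (4C−1)/(4C−4)+0.615/C = 1.2069; K_s = 1+0.5/C = 1.0696
F_a = (F_max−F_min)/2 = 170.6 N; F_m = (F_max+F_min)/2 = 225.4 N
τ_a = K_W·8F_aD/(πd³) = 1.2069 × 61.903 = 74.712 MPa
τ_m = K_s·8F_mD/(πd³) = 1.0696 × 81.788 = 87.481 MPa
Soderberg: 1/n_f = τ_a/S_se + τ_m/S_sy = 74.712/452 + 87.481/605 = 0.16529 + 0.14460 = 0.30989
n_f = 1/0.30989 = 3.227

3.23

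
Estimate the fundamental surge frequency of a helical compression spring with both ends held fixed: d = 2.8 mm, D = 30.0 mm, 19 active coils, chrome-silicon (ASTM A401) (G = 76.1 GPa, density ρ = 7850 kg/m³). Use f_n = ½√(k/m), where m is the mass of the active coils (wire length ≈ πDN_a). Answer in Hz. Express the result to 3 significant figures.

57.4 Hz

k = Gd⁴/(8D³N_a) = (76.1×10³)(2.8⁴)/(8·30.0³·19) = 1.1397 N/mm = 1139.7 N/m
Wire length L = πDN_a = π·30.0·19 = 1790.7 mm
m = ρ·(πd²/4)·L = 7850 × 6.1575×10⁻⁶ m² × 1.7907 m = 0.086557 kg
f_n = ½√(k/m) = 0.5·√(1139.7/0.086557) = 0.5·√(13168) = 57.375 Hz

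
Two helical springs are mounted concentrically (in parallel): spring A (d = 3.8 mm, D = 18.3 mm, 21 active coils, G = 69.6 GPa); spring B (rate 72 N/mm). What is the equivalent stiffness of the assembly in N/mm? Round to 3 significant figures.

k_A = Gd⁴/(8D³N_a) = (69.6×10³)(3.8⁴)/(8·18.3³·21) = 14.096 N/mm
Parallel: k_eq = 14.096 + 72 = 86.096 N/mm

86.1 N/mm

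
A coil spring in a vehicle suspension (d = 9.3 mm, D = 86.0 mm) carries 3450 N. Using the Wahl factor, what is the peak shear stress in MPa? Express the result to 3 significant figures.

1090 MPa

Spring index C = D/d = 86.0/9.3 = 9.2473
K_W = (4C−1)/(4C−4) + 0.615/C = 35.989/32.989 + 0.0665 = 1.1574
τ₀ = 8FD/(πd³) = 8·3450·86.0/(π·9.3³) = 2.3736e+06/2527 = 939.31 MPa
τ_max = K·τ₀ = 1.1574 × 939.31 = 1087.2 MPa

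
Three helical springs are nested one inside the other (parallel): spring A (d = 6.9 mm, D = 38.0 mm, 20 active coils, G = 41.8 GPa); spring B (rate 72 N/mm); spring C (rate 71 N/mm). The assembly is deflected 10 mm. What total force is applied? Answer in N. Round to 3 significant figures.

1540 N

k_A = Gd⁴/(8D³N_a) = (41.8×10³)(6.9⁴)/(8·38.0³·20) = 10.792 N/mm
Parallel: k_eq = 10.792 + 72 + 71 = 153.79 N/mm
F = k_eq·δ = 153.79·10 = 1537.9 N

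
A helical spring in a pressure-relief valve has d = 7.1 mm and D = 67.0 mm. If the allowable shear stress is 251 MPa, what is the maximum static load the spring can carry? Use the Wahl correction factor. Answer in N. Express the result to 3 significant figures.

456 N

C = D/d = 67.0/7.1 = 9.4366
K_W = (4C−1)/(4C−4) + 0.615/C = 36.746/33.746 + 0.0652 = 1.1541
τ_max = K·8FD/(πd³) → F_max = τ_allow·πd³/(8DK)
F_max = 251·π·7.1³/(8·67.0·1.1541) = 2.8223e+05/618.58 = 456.25 N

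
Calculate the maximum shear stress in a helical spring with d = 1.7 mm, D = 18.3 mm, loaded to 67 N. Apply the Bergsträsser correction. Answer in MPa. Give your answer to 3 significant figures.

Spring index C = D/d = 18.3/1.7 = 10.7647
K_B = (4C+2)/(4C−3) = 45.059/40.059 = 1.1248
τ₀ = 8FD/(πd³) = 8·67·18.3/(π·1.7³) = 9808.8/15.435 = 635.51 MPa
τ_max = K·τ₀ = 1.1248 × 635.51 = 714.83 MPa

715 MPa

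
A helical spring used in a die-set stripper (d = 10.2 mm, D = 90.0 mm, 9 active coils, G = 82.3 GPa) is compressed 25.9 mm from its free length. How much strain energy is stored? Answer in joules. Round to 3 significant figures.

5.69 J

k = Gd⁴/(8D³N_a) = (82.3×10³)(10.2⁴)/(8·90.0³·9) = 16.972 N/mm
U = ½kδ² = 0.5 × 16.972 × 25.9² = 5692.6 N·mm = 5.6926 J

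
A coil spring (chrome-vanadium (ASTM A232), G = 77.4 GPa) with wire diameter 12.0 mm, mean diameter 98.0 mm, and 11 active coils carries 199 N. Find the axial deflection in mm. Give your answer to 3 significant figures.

k = Gd⁴/(8D³N_a) = (77.4×10³)(12.0⁴)/(8·98.0³·11) = 19.378 N/mm
δ = F/k = 199 / 19.378 = 10.269 mm

10.3 mm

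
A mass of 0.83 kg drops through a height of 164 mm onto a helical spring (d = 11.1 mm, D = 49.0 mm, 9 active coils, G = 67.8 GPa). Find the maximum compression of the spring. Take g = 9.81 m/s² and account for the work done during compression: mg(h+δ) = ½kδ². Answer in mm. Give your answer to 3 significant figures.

k = Gd⁴/(8D³N_a) = (67.8×10³)(11.1⁴)/(8·49.0³·9) = 121.51 N/mm
W = mg = 0.83 × 9.81 = 8.1423 N
½kδ² − Wδ − Wh = 0 → δ = (W + √(W² + 2kWh))/k
δ = (8.1423 + √(66.297 + 324505))/121.51 = (8.1423 + 569.71)/121.51 = 4.7557 mm

4.76 mm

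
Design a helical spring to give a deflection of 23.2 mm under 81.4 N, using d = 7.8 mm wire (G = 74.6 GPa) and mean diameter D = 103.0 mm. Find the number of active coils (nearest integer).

9

Required rate k = F/δ = 81.4/23.2 = 3.5086 N/mm
N_a = Gd⁴/(8D³k) = (74.6×10³ × 7.8⁴)/(8 × 103.0³ × 3.5086)
    = 2.76132e+08 / 3.06717e+07 = 9.003 → 9 coils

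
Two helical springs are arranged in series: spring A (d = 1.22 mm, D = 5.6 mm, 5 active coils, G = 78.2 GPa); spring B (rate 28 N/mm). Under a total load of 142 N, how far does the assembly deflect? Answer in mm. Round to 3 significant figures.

10.8 mm

k_A = Gd⁴/(8D³N_a) = (78.2×10³)(1.22⁴)/(8·5.6³·5) = 24.662 N/mm
Series: 1/k_eq = 1/24.662 + 1/28 = 0.076263; k_eq = 13.113 N/mm
δ = F/k_eq = 142/13.113 = 10.829 mm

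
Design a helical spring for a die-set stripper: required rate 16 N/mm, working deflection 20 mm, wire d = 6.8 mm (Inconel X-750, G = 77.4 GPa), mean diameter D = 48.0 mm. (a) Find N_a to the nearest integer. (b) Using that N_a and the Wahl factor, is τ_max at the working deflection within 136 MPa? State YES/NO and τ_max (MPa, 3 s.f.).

(a) 12 coils; (b) NO, τ_max = 147 MPa

N_a = Gd⁴/(8D³k) = (77.4×10³)(6.8⁴)/(8·48.0³·16) = 11.69 → N_a = 12
Actual rate k = Gd⁴/(8D³·12) = 15.588 N/mm
Working load F = kδ = 15.588·20 = 311.75 N
C = 48.0/6.8 = 7.0588; K_W = (4C−1)/(4C−4)+0.615/C = 1.2109
τ_max = K_W·8FD/(πd³) = 1.2109·121.19 = 146.75 MPa
τ_max > 136 MPa → exceeds allowable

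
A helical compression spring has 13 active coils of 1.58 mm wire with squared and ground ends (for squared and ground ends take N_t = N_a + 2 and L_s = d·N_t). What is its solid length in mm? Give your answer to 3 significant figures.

23.7 mm

squared and ground ends: N_t = N_a + 2 = 13 + 2 = 15
L_s = d·N_t = 1.58 × 15 = 23.7 mm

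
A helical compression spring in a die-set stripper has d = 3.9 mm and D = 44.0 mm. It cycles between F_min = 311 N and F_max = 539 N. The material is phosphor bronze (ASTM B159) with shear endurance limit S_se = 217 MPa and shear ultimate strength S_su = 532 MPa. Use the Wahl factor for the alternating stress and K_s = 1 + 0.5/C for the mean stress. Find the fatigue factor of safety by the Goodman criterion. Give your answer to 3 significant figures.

C = D/d = 44.0/3.9 = 11.2821; K_W = (4C−1)/(4C−4)+0.615/C = 1.1275; K_s = 1+0.5/C = 1.0443
F_a = (F_max−F_min)/2 = 114 N; F_m = (F_max+F_min)/2 = 425 N
τ_a = K_W·8F_aD/(πd³) = 1.1275 × 215.33 = 242.77 MPa
τ_m = K_s·8F_mD/(πd³) = 1.0443 × 802.76 = 838.34 MPa
Goodman: 1/n_f = τ_a/S_se + τ_m/S_su = 242.77/217 + 838.34/532 = 1.11878 + 1.57583 = 2.6946
n_f = 1/2.6946 = 0.3711

0.371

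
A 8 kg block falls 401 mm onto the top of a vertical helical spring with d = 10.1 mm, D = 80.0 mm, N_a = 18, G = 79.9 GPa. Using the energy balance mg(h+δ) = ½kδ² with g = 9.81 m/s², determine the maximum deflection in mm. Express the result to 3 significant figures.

k = Gd⁴/(8D³N_a) = (79.9×10³)(10.1⁴)/(8·80.0³·18) = 11.277 N/mm
W = mg = 8 × 9.81 = 78.48 N
½kδ² − Wδ − Wh = 0 → δ = (W + √(W² + 2kWh))/k
δ = (78.48 + √(6159.1 + 709795))/11.277 = (78.48 + 846.14)/11.277 = 81.991 mm

82.0 mm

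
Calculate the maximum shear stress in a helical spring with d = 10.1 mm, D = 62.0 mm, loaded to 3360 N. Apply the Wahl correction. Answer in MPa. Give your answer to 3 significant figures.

642 MPa

Spring index C = D/d = 62.0/10.1 = 6.1386
K_W = (4C−1)/(4C−4) + 0.615/C = 23.554/20.554 + 0.1002 = 1.2461
τ₀ = 8FD/(πd³) = 8·3360·62.0/(π·10.1³) = 1.66656e+06/3236.8 = 514.88 MPa
τ_max = K·τ₀ = 1.2461 × 514.88 = 641.61 MPa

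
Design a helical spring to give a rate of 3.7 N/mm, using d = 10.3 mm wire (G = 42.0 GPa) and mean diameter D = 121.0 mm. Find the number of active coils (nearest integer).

N_a = Gd⁴/(8D³k) = (42.0×10³ × 10.3⁴)/(8 × 121.0³ × 3.7)
    = 4.72714e+08 / 5.24382e+07 = 9.015 → 9 coils

9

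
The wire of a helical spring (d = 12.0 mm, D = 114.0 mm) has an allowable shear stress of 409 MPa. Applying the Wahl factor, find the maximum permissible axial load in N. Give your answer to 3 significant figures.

C = D/d = 114.0/12.0 = 9.5000
K_W = (4C−1)/(4C−4) + 0.615/C = 37.000/34.000 + 0.0647 = 1.1530
τ_max = K·8FD/(πd³) → F_max = τ_allow·πd³/(8DK)
F_max = 409·π·12.0³/(8·114.0·1.1530) = 2.2203e+06/1051.5 = 2111.6 N

2110 N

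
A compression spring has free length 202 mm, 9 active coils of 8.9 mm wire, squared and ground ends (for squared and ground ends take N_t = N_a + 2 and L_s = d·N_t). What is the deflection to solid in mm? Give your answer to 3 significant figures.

104 mm

N_t = 11; L_s = 8.9·11 = 97.9 mm
δ_solid = L₀ − L_s = 202 − 97.9 = 104.1 mm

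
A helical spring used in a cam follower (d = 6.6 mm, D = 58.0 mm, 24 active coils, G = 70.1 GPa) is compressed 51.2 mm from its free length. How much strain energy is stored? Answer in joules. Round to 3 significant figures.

4.65 J

k = Gd⁴/(8D³N_a) = (70.1×10³)(6.6⁴)/(8·58.0³·24) = 3.5507 N/mm
U = ½kδ² = 0.5 × 3.5507 × 51.2² = 4653.9 N·mm = 4.6539 J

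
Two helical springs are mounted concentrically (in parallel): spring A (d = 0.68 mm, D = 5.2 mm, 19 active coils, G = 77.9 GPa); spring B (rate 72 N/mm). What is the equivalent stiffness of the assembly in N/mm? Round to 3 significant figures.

72.8 N/mm

k_A = Gd⁴/(8D³N_a) = (77.9×10³)(0.68⁴)/(8·5.2³·19) = 0.77933 N/mm
Parallel: k_eq = 0.77933 + 72 = 72.779 N/mm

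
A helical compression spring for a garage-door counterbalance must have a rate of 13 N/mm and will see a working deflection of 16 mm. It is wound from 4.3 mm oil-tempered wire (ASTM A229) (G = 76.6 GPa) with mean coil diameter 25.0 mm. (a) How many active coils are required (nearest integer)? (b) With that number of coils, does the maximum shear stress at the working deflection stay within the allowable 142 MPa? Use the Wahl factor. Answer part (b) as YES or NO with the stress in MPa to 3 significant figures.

(a) 16 coils; (b) NO, τ_max = 212 MPa

N_a = Gd⁴/(8D³k) = (76.6×10³)(4.3⁴)/(8·25.0³·13) = 16.12 → N_a = 16
Actual rate k = Gd⁴/(8D³·16) = 13.094 N/mm
Working load F = kδ = 13.094·16 = 209.5 N
C = 25.0/4.3 = 5.8140; K_W = (4C−1)/(4C−4)+0.615/C = 1.2616
τ_max = K_W·8FD/(πd³) = 1.2616·167.75 = 211.63 MPa
τ_max > 142 MPa → exceeds allowable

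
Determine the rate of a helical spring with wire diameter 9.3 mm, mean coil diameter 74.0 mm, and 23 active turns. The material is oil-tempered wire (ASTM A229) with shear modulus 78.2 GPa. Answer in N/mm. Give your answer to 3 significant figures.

7.85 N/mm

k = Gd⁴/(8D³N_a) = (78.2×10³ × 9.3⁴) / (8 × 74.0³ × 23)
  = 5.84977e+08 / 7.45612e+07 = 7.8456 N/mm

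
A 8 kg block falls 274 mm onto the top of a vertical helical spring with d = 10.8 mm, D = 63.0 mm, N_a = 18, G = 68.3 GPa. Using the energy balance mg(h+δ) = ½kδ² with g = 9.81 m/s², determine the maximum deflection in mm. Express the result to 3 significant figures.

44.0 mm

k = Gd⁴/(8D³N_a) = (68.3×10³)(10.8⁴)/(8·63.0³·18) = 25.807 N/mm
W = mg = 8 × 9.81 = 78.48 N
½kδ² − Wδ − Wh = 0 → δ = (W + √(W² + 2kWh))/k
δ = (78.48 + √(6159.1 + 1.10987e+06))/25.807 = (78.48 + 1056.4)/25.807 = 43.977 mm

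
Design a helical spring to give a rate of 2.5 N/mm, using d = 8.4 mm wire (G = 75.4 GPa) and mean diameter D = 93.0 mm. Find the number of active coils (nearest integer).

N_a = Gd⁴/(8D³k) = (75.4×10³ × 8.4⁴)/(8 × 93.0³ × 2.5)
    = 3.75395e+08 / 1.60871e+07 = 23.34 → 23 coils

23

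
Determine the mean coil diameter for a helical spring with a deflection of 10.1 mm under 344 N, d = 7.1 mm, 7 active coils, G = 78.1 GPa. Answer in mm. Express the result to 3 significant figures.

Required rate k = F/δ = 344/10.1 = 34.059 N/mm
D = (Gd⁴/(8N_a·k))^(1/3) = (78.1×10³·7.1⁴/(8·7·34.059))^(1/3)
  = (104054)^(1/3) = 47.0349 mm

47.0 mm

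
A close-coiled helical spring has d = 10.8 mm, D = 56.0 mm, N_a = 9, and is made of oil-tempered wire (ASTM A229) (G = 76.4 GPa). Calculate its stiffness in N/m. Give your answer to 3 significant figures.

82200 N/m

k = Gd⁴/(8D³N_a) = (76.4×10³ × 10.8⁴) / (8 × 56.0³ × 9)
  = 1.03941e+09 / 1.26444e+07 = 82.204 N/mm = 82204 N/m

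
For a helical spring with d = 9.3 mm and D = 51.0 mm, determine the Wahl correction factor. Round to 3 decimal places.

1.279

C = D/d = 51.0/9.3 = 5.4839
K_W = (4C−1)/(4C−4) + 0.615/C = 20.935/17.935 + 0.1121 = 1.2794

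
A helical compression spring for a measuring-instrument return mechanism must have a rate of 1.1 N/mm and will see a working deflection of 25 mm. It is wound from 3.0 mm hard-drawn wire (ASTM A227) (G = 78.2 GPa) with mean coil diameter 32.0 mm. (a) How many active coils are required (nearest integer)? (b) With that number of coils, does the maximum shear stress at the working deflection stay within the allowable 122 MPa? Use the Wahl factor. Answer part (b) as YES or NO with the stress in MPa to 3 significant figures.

(a) 22 coils; (b) YES, τ_max = 94.1 MPa

N_a = Gd⁴/(8D³k) = (78.2×10³)(3.0⁴)/(8·32.0³·1.1) = 21.97 → N_a = 22
Actual rate k = Gd⁴/(8D³·22) = 1.0983 N/mm
Working load F = kδ = 1.0983·25 = 27.458 N
C = 32.0/3.0 = 10.6667; K_W = (4C−1)/(4C−4)+0.615/C = 1.1352
τ_max = K_W·8FD/(πd³) = 1.1352·82.87 = 94.077 MPa
τ_max ≤ 122 MPa → acceptable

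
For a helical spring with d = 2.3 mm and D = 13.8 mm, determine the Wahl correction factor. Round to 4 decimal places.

C = D/d = 13.8/2.3 = 6.0000
K_W = (4C−1)/(4C−4) + 0.615/C = 23.000/20.000 + 0.1025 = 1.2525

1.2525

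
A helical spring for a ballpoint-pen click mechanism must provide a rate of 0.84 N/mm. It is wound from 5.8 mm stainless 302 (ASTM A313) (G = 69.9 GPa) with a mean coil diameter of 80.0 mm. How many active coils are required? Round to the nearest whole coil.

23

N_a = Gd⁴/(8D³k) = (69.9×10³ × 5.8⁴)/(8 × 80.0³ × 0.84)
    = 7.91023e+07 / 3.44064e+06 = 22.99 → 23 coils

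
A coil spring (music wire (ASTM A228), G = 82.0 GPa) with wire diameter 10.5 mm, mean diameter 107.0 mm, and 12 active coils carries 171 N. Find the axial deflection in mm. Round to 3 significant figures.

20.2 mm

k = Gd⁴/(8D³N_a) = (82.0×10³)(10.5⁴)/(8·107.0³·12) = 8.4752 N/mm
δ = F/k = 171 / 8.4752 = 20.177 mm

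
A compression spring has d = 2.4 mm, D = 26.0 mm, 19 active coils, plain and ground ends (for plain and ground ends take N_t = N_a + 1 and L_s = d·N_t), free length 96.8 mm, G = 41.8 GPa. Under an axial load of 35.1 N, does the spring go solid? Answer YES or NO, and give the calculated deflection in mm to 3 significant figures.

k = Gd⁴/(8D³N_a) = (41.8×10³)(2.4⁴)/(8·26.0³·19) = 0.51911 N/mm
N_t = 20; L_s = 2.4·20 = 48 mm; δ_solid = L₀ − L_s = 96.8 − 48 = 48.8 mm
δ = F/k = 35.1/0.51911 = 67.616 mm
δ ≥ δ_solid → spring goes solid

YES, δ = 67.6 mm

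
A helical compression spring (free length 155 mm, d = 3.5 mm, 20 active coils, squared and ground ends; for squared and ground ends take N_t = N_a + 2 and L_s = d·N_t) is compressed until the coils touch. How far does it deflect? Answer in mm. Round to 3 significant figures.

N_t = 22; L_s = 3.5·22 = 77 mm
δ_solid = L₀ − L_s = 155 − 77 = 78 mm

78.0 mm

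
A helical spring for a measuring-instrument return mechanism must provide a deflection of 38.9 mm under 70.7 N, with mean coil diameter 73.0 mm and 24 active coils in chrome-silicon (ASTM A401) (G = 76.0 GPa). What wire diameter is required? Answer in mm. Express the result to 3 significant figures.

6.50 mm

Required rate k = F/δ = 70.7/38.9 = 1.8175 N/mm
d = (8D³N_a·k / G)^(1/4) = (8·73.0³·24·1.8175 / (76.0×10³))^0.25
  = (1786.2)^0.25 = 6.5010 mm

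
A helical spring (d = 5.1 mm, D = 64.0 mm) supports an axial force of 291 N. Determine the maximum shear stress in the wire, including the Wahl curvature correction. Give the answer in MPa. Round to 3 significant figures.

Spring index C = D/d = 64.0/5.1 = 12.5490
K_W = (4C−1)/(4C−4) + 0.615/C = 49.196/46.196 + 0.0490 = 1.1139
τ₀ = 8FD/(πd³) = 8·291·64.0/(π·5.1³) = 148992/416.74 = 357.52 MPa
τ_max = K·τ₀ = 1.1139 × 357.52 = 398.26 MPa

398 MPa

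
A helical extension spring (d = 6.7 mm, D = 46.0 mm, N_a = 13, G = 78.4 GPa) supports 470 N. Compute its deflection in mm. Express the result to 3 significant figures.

30.1 mm

k = Gd⁴/(8D³N_a) = (78.4×10³)(6.7⁴)/(8·46.0³·13) = 15.607 N/mm
δ = F/k = 470 / 15.607 = 30.115 mm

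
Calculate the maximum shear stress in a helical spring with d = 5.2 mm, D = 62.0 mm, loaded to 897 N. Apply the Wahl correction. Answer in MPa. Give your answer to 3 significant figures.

1130 MPa

Spring index C = D/d = 62.0/5.2 = 11.9231
K_W = (4C−1)/(4C−4) + 0.615/C = 46.692/43.692 + 0.0516 = 1.1202
τ₀ = 8FD/(πd³) = 8·897·62.0/(π·5.2³) = 444912/441.73 = 1007.2 MPa
τ_max = K·τ₀ = 1.1202 × 1007.2 = 1128.3 MPa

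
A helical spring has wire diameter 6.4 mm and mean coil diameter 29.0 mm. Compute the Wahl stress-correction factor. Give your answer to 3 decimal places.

C = D/d = 29.0/6.4 = 4.5312
K_W = (4C−1)/(4C−4) + 0.615/C = 17.125/14.125 + 0.1357 = 1.3481

1.348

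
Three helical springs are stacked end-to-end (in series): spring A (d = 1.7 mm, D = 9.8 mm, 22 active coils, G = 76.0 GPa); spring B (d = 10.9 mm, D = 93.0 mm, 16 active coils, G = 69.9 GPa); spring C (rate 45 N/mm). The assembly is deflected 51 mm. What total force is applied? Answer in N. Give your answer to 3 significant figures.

k_A = Gd⁴/(8D³N_a) = (76.0×10³)(1.7⁴)/(8·9.8³·22) = 3.8319 N/mm
k_B = Gd⁴/(8D³N_a) = (69.9×10³)(10.9⁴)/(8·93.0³·16) = 9.5835 N/mm
Series: 1/k_eq = 1/3.8319 + 1/9.5835 + 1/45 = 0.38753; k_eq = 2.5804 N/mm
F = k_eq·δ = 2.5804·51 = 131.6 N

132 N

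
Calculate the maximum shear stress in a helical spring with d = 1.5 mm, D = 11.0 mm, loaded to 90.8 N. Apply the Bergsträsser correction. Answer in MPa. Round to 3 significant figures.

897 MPa

Spring index C = D/d = 11.0/1.5 = 7.3333
K_B = (4C+2)/(4C−3) = 31.333/26.333 = 1.1899
τ₀ = 8FD/(πd³) = 8·90.8·11.0/(π·1.5³) = 7990.4/10.603 = 753.61 MPa
τ_max = K·τ₀ = 1.1899 × 753.61 = 896.7 MPa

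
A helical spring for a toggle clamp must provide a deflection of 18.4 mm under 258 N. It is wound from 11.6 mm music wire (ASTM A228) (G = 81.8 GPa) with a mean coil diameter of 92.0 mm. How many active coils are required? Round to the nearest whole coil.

17

Required rate k = F/δ = 258/18.4 = 14.022 N/mm
N_a = Gd⁴/(8D³k) = (81.8×10³ × 11.6⁴)/(8 × 92.0³ × 14.022)
    = 1.4811e+09 / 8.73485e+07 = 16.96 → 17 coils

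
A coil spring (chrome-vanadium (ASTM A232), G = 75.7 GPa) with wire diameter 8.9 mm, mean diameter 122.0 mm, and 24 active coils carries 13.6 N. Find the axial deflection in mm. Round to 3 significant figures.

k = Gd⁴/(8D³N_a) = (75.7×10³)(8.9⁴)/(8·122.0³·24) = 1.3623 N/mm
δ = F/k = 13.6 / 1.3623 = 9.9831 mm

9.98 mm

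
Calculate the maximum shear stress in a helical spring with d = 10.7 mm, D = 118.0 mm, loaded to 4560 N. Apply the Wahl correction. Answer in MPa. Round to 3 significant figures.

Spring index C = D/d = 118.0/10.7 = 11.0280
K_W = (4C−1)/(4C−4) + 0.615/C = 43.112/40.112 + 0.0558 = 1.1306
τ₀ = 8FD/(πd³) = 8·4560·118.0/(π·10.7³) = 4.30464e+06/3848.6 = 1118.5 MPa
τ_max = K·τ₀ = 1.1306 × 1118.5 = 1264.5 MPa

1260 MPa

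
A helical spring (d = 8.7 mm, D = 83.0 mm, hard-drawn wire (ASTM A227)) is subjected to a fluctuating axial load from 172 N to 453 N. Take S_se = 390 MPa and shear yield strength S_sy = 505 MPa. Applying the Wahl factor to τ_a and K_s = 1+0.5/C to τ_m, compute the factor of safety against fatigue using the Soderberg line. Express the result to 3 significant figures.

C = D/d = 83.0/8.7 = 9.5402; K_W = (4C−1)/(4C−4)+0.615/C = 1.1523; K_s = 1+0.5/C = 1.0524
F_a = (F_max−F_min)/2 = 140.5 N; F_m = (F_max+F_min)/2 = 312.5 N
τ_a = K_W·8F_aD/(πd³) = 1.1523 × 45.096 = 51.963 MPa
τ_m = K_s·8F_mD/(πd³) = 1.0524 × 100.3 = 105.56 MPa
Soderberg: 1/n_f = τ_a/S_se + τ_m/S_sy = 51.963/390 + 105.56/505 = 0.13324 + 0.20903 = 0.34227
n_f = 1/0.34227 = 2.922

2.92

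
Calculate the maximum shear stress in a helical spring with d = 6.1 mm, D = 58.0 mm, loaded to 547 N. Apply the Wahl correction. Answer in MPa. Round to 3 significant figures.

410 MPa

Spring index C = D/d = 58.0/6.1 = 9.5082
K_W = (4C−1)/(4C−4) + 0.615/C = 37.033/34.033 + 0.0647 = 1.1528
τ₀ = 8FD/(πd³) = 8·547·58.0/(π·6.1³) = 253808/713.08 = 355.93 MPa
τ_max = K·τ₀ = 1.1528 × 355.93 = 410.33 MPa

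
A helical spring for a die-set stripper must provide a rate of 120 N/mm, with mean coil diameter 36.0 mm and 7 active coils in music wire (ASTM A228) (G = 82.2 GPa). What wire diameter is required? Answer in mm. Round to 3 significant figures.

7.86 mm

d = (8D³N_a·k / G)^(1/4) = (8·36.0³·7·120 / (82.2×10³))^0.25
  = (3814.2)^0.25 = 7.8587 mm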